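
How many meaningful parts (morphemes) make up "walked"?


Word: "walked"
Morphemes: walk + -ed
Each morpheme carries meaning
= 2 morphemes


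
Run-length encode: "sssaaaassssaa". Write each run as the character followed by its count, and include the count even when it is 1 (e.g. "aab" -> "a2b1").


String: "sssaaaassssaa"
Scanning for consecutive runs:
  's' x 3
  'a' x 4
  's' x 4
  'a' x 2
RLE = "s3a4s4a2"


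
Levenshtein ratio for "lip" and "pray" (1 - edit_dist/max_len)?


Word 1: "lip" (length 3)
Word 2: "pray" (length 4)
One optimal edit sequence:
  1. insert 'p'  (+1)
  2. substitute 'l' -> 'r'  (+1)
  3. substitute 'i' -> 'a'  (+1)
  4. substitute 'p' -> 'y'  (+1)
Edit distance = 4
Max length = max(3, 4) = 4
Similarity = 1 - 4/4
= 0.0000


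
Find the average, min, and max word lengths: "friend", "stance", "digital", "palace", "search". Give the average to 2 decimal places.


Lengths: "friend"=6, "stance"=6, "digital"=7, "palace"=6, "search"=6
Sum = 31, Count = 5
Average = 31/5 = 6.20
= avg=6.20, min=6, max=7


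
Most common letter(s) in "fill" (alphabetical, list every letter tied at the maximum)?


Word: "fill"
Letter counts:
  'f': 1
  'i': 1
  'l': 2
Maximum count = 2
Most frequent = 'l' (2 times each)


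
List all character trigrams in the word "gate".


Word: "gate" (length 4)
Number of trigrams = 4 - 3 + 1 = 2
  Position 0: "gat"
  Position 1: "ate"
Trigrams = "gat", "ate"


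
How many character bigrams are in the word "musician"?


Word: "musician" (length 8)
Number of 2-grams = length - 2 + 1 = 8 - 2 + 1
= 7


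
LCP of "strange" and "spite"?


Word 1: "strange"
Word 2: "spite"
Comparing from start:
  Pos 0: 's' == 's'
  Pos 1: 't' != 'p' (stop)
LCP = "s" (length 1)


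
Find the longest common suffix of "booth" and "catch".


Word 1: "booth"
Word 2: "catch"
Comparing from end:
  Pos -1: 'h' == 'h'
  Pos -2: 't' != 'c' (stop)
LCS = "h" (length 1)


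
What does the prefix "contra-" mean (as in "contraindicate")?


Prefix: contra-
As in: contraindicate -> contra- + indicate
Meaning = against


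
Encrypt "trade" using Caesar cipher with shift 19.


Word: "trade"
Shift: 19
Each letter → (letter + shift) mod 26:
  't' (19) + 19 = 12 → 'm'
  'r' (17) + 19 = 10 → 'k'
  'a' (0) + 19 = 19 → 't'
  'd' (3) + 19 = 22 → 'w'
  'e' (4) + 19 = 23 → 'x'
Result = "mktwx"


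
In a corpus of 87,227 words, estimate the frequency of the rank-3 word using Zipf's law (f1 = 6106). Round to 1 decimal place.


Zipf's law: f(r) = f(1) / r
f(1) = 6106
f(3) = 6106 / 3
= 2035.3 occurrences


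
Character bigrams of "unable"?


Word: "unable" (length 6)
Number of bigrams = 6 - 2 + 1 = 5
  Position 0: "un"
  Position 1: "na"
  Position 2: "ab"
  Position 3: "bl"
  Position 4: "le"
Bigrams = "un", "na", "ab", "bl", "le"


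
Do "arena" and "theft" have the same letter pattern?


Pattern of "arena": [0, 1, 2, 3, 0]
Pattern of "theft": [0, 1, 2, 3, 0]
Patterns match
Same pattern = Yes


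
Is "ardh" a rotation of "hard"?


Word: "hard", Candidate: "ardh"
Method: check if candidate is substring of word+word
"hardhard" contains "ardh"? Yes
Is rotation = Yes


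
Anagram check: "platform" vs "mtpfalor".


Word 1: "platform" → sorted: aflmoprt
Word 2: "mtpfalor" → sorted: aflmoprt
Same letters? aflmoprt == aflmoprt
Anagram = Yes


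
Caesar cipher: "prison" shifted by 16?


Word: "prison"
Shift: 16
Each letter → (letter + shift) mod 26:
  'p' (15) + 16 = 5 → 'f'
  'r' (17) + 16 = 7 → 'h'
  'i' (8) + 16 = 24 → 'y'
  's' (18) + 16 = 8 → 'i'
  'o' (14) + 16 = 4 → 'e'
  'n' (13) + 16 = 3 → 'd'
Result = "fhyied"


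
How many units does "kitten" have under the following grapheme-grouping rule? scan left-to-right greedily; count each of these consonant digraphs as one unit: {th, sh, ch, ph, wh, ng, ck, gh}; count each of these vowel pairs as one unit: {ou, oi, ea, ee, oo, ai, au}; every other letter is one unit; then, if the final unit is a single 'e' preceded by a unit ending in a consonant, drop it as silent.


Word: "kitten" (6 letters)
Left-to-right scan:
  (1) 'k' (letter)
  (2) 'i' (letter)
  (3) 't' (letter)
  (4) 't' (letter)
  (5) 'e' (letter)
  (6) 'n' (letter)
Units from scan: 6
Sound units = 6 units


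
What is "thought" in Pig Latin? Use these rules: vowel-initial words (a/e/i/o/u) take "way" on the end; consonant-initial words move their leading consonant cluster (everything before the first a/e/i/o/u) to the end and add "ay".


Word: "thought"
Starts with consonant(s) → move to end, add 'ay'
Consonant cluster: "th"
Pig Latin = "oughtthay"


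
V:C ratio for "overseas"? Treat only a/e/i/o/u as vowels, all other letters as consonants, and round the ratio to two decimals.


Word: "overseas"
Vowels (a,e,i,o,u): 4
Consonants: 4
Ratio = 4/4
= 1.00


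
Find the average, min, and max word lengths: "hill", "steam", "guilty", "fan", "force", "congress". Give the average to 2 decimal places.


Lengths: "hill"=4, "steam"=5, "guilty"=6, "fan"=3, "force"=5, "congress"=8
Sum = 31, Count = 6
Average = 31/6 = 5.17
= avg=5.17, min=3, max=8


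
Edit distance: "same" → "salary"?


Word 1: "same" (length 4)
Word 2: "salary" (length 6)
One optimal edit sequence (insert/delete/substitute each cost 1):
  1. keep 's'
  2. insert 'a'  (+1)
  3. insert 'l'  (+1)
  4. keep 'a'
  5. substitute 'm' -> 'r'  (+1)
  6. substitute 'e' -> 'y'  (+1)
Total edit operations: 4
Edit distance = 4


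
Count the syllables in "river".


Word: "river"
Syllable breakdown: riv-er
Counting: 2 parts
= 2 syllables


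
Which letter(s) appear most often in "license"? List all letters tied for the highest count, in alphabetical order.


Word: "license"
Letter counts:
  'c': 1
  'e': 2
  'i': 1
  'l': 1
  'n': 1
  's': 1
Maximum count = 2
Most frequent = 'e' (2 times each)


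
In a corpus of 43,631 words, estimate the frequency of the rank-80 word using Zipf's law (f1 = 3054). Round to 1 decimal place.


Zipf's law: f(r) = f(1) / r
f(1) = 3054
f(80) = 3054 / 80
= 38.2 occurrences


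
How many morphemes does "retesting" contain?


Word: "retesting"
Morphemes: re- + test + -ing
Each morpheme carries meaning
= 3 morphemes


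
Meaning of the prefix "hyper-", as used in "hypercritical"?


Prefix: hyper-
As in: hypercritical -> hyper- + critical
Meaning = over / excessive


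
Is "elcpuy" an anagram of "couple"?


Word 1: "couple" → sorted: celopu
Word 2: "elcpuy" → sorted: celpuy
Same letters? celopu != celpuy
Anagram = No


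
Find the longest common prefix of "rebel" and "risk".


Word 1: "rebel"
Word 2: "risk"
Comparing from start:
  Pos 0: 'r' == 'r'
  Pos 1: 'e' != 'i' (stop)
LCP = "r" (length 1)


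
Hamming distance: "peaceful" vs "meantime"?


Comparing character by character (same length = 8):
  Pos 0: 'p' vs 'm' !=
  Pos 1: 'e' vs 'e' =
  Pos 2: 'a' vs 'a' =
  Pos 3: 'c' vs 'n' !=
  Pos 4: 'e' vs 't' !=
  Pos 5: 'f' vs 'i' !=
  Pos 6: 'u' vs 'm' !=
  Pos 7: 'l' vs 'e' !=
Hamming distance = 6


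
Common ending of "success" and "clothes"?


Word 1: "success"
Word 2: "clothes"
Comparing from end:
  Pos -1: 's' == 's'
  Pos -2: 's' != 'e' (stop)
LCS = "s" (length 1)


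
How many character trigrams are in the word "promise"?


Word: "promise" (length 7)
Number of 3-grams = length - 3 + 1 = 7 - 3 + 1
= 5


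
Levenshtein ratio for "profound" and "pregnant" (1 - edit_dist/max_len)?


Word 1: "profound" (length 8)
Word 2: "pregnant" (length 8)
One optimal edit sequence:
  1. keep 'p'
  2. keep 'r'
  3. substitute 'o' -> 'e'  (+1)
  4. substitute 'f' -> 'g'  (+1)
  5. substitute 'o' -> 'n'  (+1)
  6. substitute 'u' -> 'a'  (+1)
  7. keep 'n'
  8. substitute 'd' -> 't'  (+1)
Edit distance = 5
Max length = max(8, 8) = 8
Similarity = 1 - 5/8
= 0.3750


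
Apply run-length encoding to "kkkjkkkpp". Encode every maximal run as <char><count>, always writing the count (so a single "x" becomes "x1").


String: "kkkjkkkpp"
Scanning for consecutive runs:
  'k' x 3
  'j' x 1
  'k' x 3
  'p' x 2
RLE = "k3j1k3p2"


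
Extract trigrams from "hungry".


Word: "hungry" (length 6)
Number of trigrams = 6 - 3 + 1 = 4
  Position 0: "hun"
  Position 1: "ung"
  Position 2: "ngr"
  Position 3: "gry"
Trigrams = "hun", "ung", "ngr", "gry"


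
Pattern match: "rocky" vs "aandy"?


Pattern of "rocky": [0, 1, 2, 3, 4]
Pattern of "aandy": [0, 0, 1, 2, 3]
Patterns do not match
Same pattern = No


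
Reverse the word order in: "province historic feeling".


Original: "province historic feeling"
Words (1..n): province | historic | feeling
Reversed (n..1): feeling | historic | province
Result = "feeling historic province"


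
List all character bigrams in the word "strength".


Word: "strength" (length 8)
Number of bigrams = 8 - 2 + 1 = 7
  Position 0: "st"
  Position 1: "tr"
  Position 2: "re"
  Position 3: "en"
  Position 4: "ng"
  Position 5: "gt"
  Position 6: "th"
Bigrams = "st", "tr", "re", "en", "ng", "gt", "th"


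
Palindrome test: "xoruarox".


Word: "xoruarox"
Reversed: "xoraurox"
Forward == Backward? xoruarox != xoraurox
Palindrome = No


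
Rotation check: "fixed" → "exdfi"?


Word: "fixed", Candidate: "exdfi"
Method: check if candidate is substring of word+word
"fixedfixed" contains "exdfi"? No
Is rotation = No


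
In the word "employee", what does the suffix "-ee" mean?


Suffix: -ee
As in: employee -> employ + -ee
Meaning = one who receives


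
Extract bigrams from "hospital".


Word: "hospital" (length 8)
Number of bigrams = 8 - 2 + 1 = 7
  Position 0: "ho"
  Position 1: "os"
  Position 2: "sp"
  Position 3: "pi"
  Position 4: "it"
  Position 5: "ta"
  Position 6: "al"
Bigrams = "ho", "os", "sp", "pi", "it", "ta", "al"


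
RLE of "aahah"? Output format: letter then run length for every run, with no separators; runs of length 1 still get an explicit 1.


String: "aahah"
Scanning for consecutive runs:
  'a' x 2
  'h' x 1
  'a' x 1
  'h' x 1
RLE = "a2h1a1h1"


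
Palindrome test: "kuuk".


Word: "kuuk"
Reversed: "kuuk"
Forward == Backward? kuuk == kuuk
Palindrome = Yes


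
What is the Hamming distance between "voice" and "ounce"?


Comparing character by character (same length = 5):
  Pos 0: 'v' vs 'o' !=
  Pos 1: 'o' vs 'u' !=
  Pos 2: 'i' vs 'n' !=
  Pos 3: 'c' vs 'c' =
  Pos 4: 'e' vs 'e' =
Hamming distance = 3


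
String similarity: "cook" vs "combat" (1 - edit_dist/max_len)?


Word 1: "cook" (length 4)
Word 2: "combat" (length 6)
One optimal edit sequence:
  1. keep 'c'
  2. keep 'o'
  3. insert 'm'  (+1)
  4. insert 'b'  (+1)
  5. substitute 'o' -> 'a'  (+1)
  6. substitute 'k' -> 't'  (+1)
Edit distance = 4
Max length = max(4, 6) = 6
Similarity = 1 - 4/6
= 0.3333


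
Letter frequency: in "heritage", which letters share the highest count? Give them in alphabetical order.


Word: "heritage"
Letter counts:
  'a': 1
  'e': 2
  'g': 1
  'h': 1
  'i': 1
  'r': 1
  't': 1
Maximum count = 2
Most frequent = 'e' (2 times each)


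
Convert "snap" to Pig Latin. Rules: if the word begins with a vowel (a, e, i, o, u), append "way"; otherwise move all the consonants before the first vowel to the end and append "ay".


Word: "snap"
Starts with consonant(s) → move to end, add 'ay'
Consonant cluster: "sn"
Pig Latin = "apsnay"


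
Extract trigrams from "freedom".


Word: "freedom" (length 7)
Number of trigrams = 7 - 3 + 1 = 5
  Position 0: "fre"
  Position 1: "ree"
  Position 2: "eed"
  Position 3: "edo"
  Position 4: "dom"
Trigrams = "fre", "ree", "eed", "edo", "dom"


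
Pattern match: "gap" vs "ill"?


Pattern of "gap": [0, 1, 2]
Pattern of "ill": [0, 1, 1]
Patterns do not match
Same pattern = No


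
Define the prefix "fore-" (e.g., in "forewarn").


Prefix: fore-
As in: forewarn -> fore- + warn
Meaning = before


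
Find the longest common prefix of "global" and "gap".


Word 1: "global"
Word 2: "gap"
Comparing from start:
  Pos 0: 'g' == 'g'
  Pos 1: 'l' != 'a' (stop)
LCP = "g" (length 1)


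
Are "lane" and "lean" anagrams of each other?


Word 1: "lane" → sorted: aeln
Word 2: "lean" → sorted: aeln
Same letters? aeln == aeln
Anagram = Yes


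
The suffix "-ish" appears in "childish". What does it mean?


Suffix: -ish
Example: childish = child + -ish
Meaning = somewhat / having the qualities of


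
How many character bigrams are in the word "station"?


Word: "station" (length 7)
Number of 2-grams = length - 2 + 1 = 7 - 2 + 1
= 6


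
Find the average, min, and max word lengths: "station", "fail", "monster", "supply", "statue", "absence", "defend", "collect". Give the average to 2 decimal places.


Lengths: "station"=7, "fail"=4, "monster"=7, "supply"=6, "statue"=6, "absence"=7, "defend"=6, "collect"=7
Sum = 50, Count = 8
Average = 50/8 = 6.25
= avg=6.25, min=4, max=7


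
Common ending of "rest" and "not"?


Word 1: "rest"
Word 2: "not"
Comparing from end:
  Pos -1: 't' == 't'
  Pos -2: 's' != 'o' (stop)
LCS = "t" (length 1)


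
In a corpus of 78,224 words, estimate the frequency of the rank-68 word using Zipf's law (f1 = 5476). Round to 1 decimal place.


Zipf's law: f(r) = f(1) / r
f(1) = 5476
f(68) = 5476 / 68
= 80.5 occurrences


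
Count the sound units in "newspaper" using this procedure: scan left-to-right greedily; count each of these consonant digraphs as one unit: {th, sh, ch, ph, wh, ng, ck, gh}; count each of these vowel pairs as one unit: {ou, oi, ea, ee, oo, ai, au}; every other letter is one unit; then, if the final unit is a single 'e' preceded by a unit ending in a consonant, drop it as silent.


Word: "newspaper" (9 letters)
Left-to-right scan:
  (1) 'n' (letter)
  (2) 'e' (letter)
  (3) 'w' (letter)
  (4) 's' (letter)
  (5) 'p' (letter)
  (6) 'a' (letter)
  (7) 'p' (letter)
  (8) 'e' (letter)
  (9) 'r' (letter)
Units from scan: 9
Sound units = 9 units


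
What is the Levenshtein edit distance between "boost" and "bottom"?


Word 1: "boost" (length 5)
Word 2: "bottom" (length 6)
One optimal edit sequence (insert/delete/substitute each cost 1):
  1. keep 'b'
  2. keep 'o'
  3. insert 't'  (+1)
  4. substitute 'o' -> 't'  (+1)
  5. substitute 's' -> 'o'  (+1)
  6. substitute 't' -> 'm'  (+1)
Total edit operations: 4
Edit distance = 4


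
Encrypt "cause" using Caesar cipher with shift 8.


Word: "cause"
Shift: 8
Each letter → (letter + shift) mod 26:
  'c' (2) + 8 = 10 → 'k'
  'a' (0) + 8 = 8 → 'i'
  'u' (20) + 8 = 2 → 'c'
  's' (18) + 8 = 0 → 'a'
  'e' (4) + 8 = 12 → 'm'
Result = "kicam"


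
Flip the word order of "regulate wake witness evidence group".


Original: "regulate wake witness evidence group"
Words (1..n): regulate | wake | witness | evidence | group
Reversed (n..1): group | evidence | witness | wake | regulate
Result = "group evidence witness wake regulate"


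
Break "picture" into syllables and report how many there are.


Word: "picture"
Syllable breakdown: pic · ture
Counting: 2 parts
= 2 syllables


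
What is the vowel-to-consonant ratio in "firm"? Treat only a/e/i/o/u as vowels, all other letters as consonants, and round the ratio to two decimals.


Word: "firm"
Vowels (a,e,i,o,u): 1
Consonants: 3
Ratio = 1/3
= 0.33


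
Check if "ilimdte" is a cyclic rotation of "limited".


Word: "limited", Candidate: "ilimdte"
Method: check if candidate is substring of word+word
"limitedlimited" contains "ilimdte"? No
Is rotation = No


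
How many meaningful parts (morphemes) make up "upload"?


Word: "upload"
Morphemes: up- + load
Each morpheme carries meaning
= 2 morphemes


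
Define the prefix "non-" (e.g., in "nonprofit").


Prefix: non-
Example: nonprofit (non- + profit)
Meaning = not


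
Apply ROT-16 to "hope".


Word: "hope"
Shift: 16
Each letter → (letter + shift) mod 26:
  'h' (7) + 16 = 23 → 'x'
  'o' (14) + 16 = 4 → 'e'
  'p' (15) + 16 = 5 → 'f'
  'e' (4) + 16 = 20 → 'u'
Result = "xefu"


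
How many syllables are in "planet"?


Word: "planet"
Syllable breakdown: plan | et
Counting: 2 parts
= 2 syllables


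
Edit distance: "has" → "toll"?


Word 1: "has" (length 3)
Word 2: "toll" (length 4)
One optimal edit sequence (insert/delete/substitute each cost 1):
  1. insert 't'  (+1)
  2. substitute 'h' -> 'o'  (+1)
  3. substitute 'a' -> 'l'  (+1)
  4. substitute 's' -> 'l'  (+1)
Total edit operations: 4
Edit distance = 4


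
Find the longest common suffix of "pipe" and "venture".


Word 1: "pipe"
Word 2: "venture"
Comparing from end:
  Pos -1: 'e' == 'e'
  Pos -2: 'p' != 'r' (stop)
LCS = "e" (length 1)


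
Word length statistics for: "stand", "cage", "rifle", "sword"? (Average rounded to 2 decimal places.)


Lengths: "stand"=5, "cage"=4, "rifle"=5, "sword"=5
Sum = 19, Count = 4
Average = 19/4 = 4.75
= avg=4.75, min=4, max=5


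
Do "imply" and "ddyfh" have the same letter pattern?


Pattern of "imply": [0, 1, 2, 3, 4]
Pattern of "ddyfh": [0, 0, 1, 2, 3]
Patterns do not match
Same pattern = No


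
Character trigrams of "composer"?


Word: "composer" (length 8)
Number of trigrams = 8 - 3 + 1 = 6
  Position 0: "com"
  Position 1: "omp"
  Position 2: "mpo"
  Position 3: "pos"
  Position 4: "ose"
  Position 5: "ser"
Trigrams = "com", "omp", "mpo", "pos", "ose", "ser"


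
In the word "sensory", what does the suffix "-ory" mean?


Suffix: -ory
As in: sensory -> sense + -ory, with a spelling change
Meaning = relating to / place for


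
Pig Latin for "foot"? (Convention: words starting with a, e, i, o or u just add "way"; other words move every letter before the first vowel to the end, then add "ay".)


Word: "foot"
Starts with consonant(s) → move to end, add 'ay'
Consonant cluster: "f"
Pig Latin = "ootfay"


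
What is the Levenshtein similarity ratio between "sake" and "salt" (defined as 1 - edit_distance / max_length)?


Word 1: "sake" (length 4)
Word 2: "salt" (length 4)
One optimal edit sequence:
  1. keep 's'
  2. keep 'a'
  3. substitute 'k' -> 'l'  (+1)
  4. substitute 'e' -> 't'  (+1)
Edit distance = 2
Max length = max(4, 4) = 4
Similarity = 1 - 2/4
= 0.5000


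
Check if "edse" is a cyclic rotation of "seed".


Word: "seed", Candidate: "edse"
Method: check if candidate is substring of word+word
"seedseed" contains "edse"? Yes
Is rotation = Yes


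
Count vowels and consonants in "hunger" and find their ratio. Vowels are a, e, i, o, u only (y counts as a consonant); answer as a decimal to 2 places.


Word: "hunger"
Vowels (a,e,i,o,u): 2
Consonants: 4
Ratio = 2/4
= 0.50


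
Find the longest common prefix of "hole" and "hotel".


Word 1: "hole"
Word 2: "hotel"
Comparing from start:
  Pos 0: 'h' == 'h'
  Pos 1: 'o' == 'o'
  Pos 2: 'l' != 't' (stop)
LCP = "ho" (length 2)


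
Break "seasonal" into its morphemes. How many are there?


Word: "seasonal"
Morphemes: season + -al
Each morpheme carries meaning
= 2 morphemes


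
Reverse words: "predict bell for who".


Original: "predict bell for who"
Words (1..n): predict | bell | for | who
Reversed (n..1): who | for | bell | predict
Result = "who for bell predict"


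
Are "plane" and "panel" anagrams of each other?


Word 1: "plane" → sorted: aelnp
Word 2: "panel" → sorted: aelnp
Same letters? aelnp == aelnp
Anagram = Yes


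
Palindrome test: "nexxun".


Word: "nexxun"
Reversed: "nuxxen"
Forward == Backward? nexxun != nuxxen
Palindrome = No


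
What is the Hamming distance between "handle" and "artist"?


Comparing character by character (same length = 6):
  Pos 0: 'h' vs 'a' !=
  Pos 1: 'a' vs 'r' !=
  Pos 2: 'n' vs 't' !=
  Pos 3: 'd' vs 'i' !=
  Pos 4: 'l' vs 's' !=
  Pos 5: 'e' vs 't' !=
Hamming distance = 6


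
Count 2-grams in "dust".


Word: "dust" (length 4)
Number of 2-grams = length - 2 + 1 = 4 - 2 + 1
= 3


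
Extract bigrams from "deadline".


Word: "deadline" (length 8)
Number of bigrams = 8 - 2 + 1 = 7
  Position 0: "de"
  Position 1: "ea"
  Position 2: "ad"
  Position 3: "dl"
  Position 4: "li"
  Position 5: "in"
  Position 6: "ne"
Bigrams = "de", "ea", "ad", "dl", "li", "in", "ne"


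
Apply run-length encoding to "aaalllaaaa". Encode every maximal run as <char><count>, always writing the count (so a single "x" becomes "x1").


String: "aaalllaaaa"
Scanning for consecutive runs:
  'a' x 3
  'l' x 3
  'a' x 4
RLE = "a3l3a4"


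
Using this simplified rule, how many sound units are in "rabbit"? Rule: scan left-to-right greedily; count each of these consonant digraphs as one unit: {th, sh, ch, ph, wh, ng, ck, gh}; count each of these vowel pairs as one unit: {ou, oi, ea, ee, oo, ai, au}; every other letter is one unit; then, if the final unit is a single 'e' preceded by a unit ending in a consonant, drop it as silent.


Word: "rabbit" (6 letters)
Left-to-right scan:
  [1] 'r' (letter)
  [2] 'a' (letter)
  [3] 'b' (letter)
  [4] 'b' (letter)
  [5] 'i' (letter)
  [6] 't' (letter)
Units from scan: 6
Sound units = 6 units


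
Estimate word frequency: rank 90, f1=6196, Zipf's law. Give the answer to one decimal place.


Zipf's law: f(r) = f(1) / r
f(1) = 6196
f(90) = 6196 / 90
= 68.8 occurrences


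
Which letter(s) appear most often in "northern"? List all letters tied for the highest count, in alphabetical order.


Word: "northern"
Letter counts:
  'e': 1
  'h': 1
  'n': 2
  'o': 1
  'r': 2
  't': 1
Maximum count = 2
Most frequent = 'n', 'r' (2 times each)


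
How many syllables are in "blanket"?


Word: "blanket"
Syllable breakdown: blan / ket
Counting: 2 parts
= 2 syllables


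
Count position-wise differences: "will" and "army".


Comparing character by character (same length = 4):
  Pos 0: 'w' vs 'a' !=
  Pos 1: 'i' vs 'r' !=
  Pos 2: 'l' vs 'm' !=
  Pos 3: 'l' vs 'y' !=
Hamming distance = 4


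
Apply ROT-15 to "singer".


Word: "singer"
Shift: 15
Each letter → (letter + shift) mod 26:
  's' (18) + 15 = 7 → 'h'
  'i' (8) + 15 = 23 → 'x'
  'n' (13) + 15 = 2 → 'c'
  'g' (6) + 15 = 21 → 'v'
  'e' (4) + 15 = 19 → 't'
  'r' (17) + 15 = 6 → 'g'
Result = "hxcvtg"


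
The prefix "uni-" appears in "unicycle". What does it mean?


Prefix: uni-
Example: unicycle (uni- + cycle)
Meaning = one


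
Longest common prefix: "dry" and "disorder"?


Word 1: "dry"
Word 2: "disorder"
Comparing from start:
  Pos 0: 'd' == 'd'
  Pos 1: 'r' != 'i' (stop)
LCP = "d" (length 1)


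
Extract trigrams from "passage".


Word: "passage" (length 7)
Number of trigrams = 7 - 3 + 1 = 5
  Position 0: "pas"
  Position 1: "ass"
  Position 2: "ssa"
  Position 3: "sag"
  Position 4: "age"
Trigrams = "pas", "ass", "ssa", "sag", "age"


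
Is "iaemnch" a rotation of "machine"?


Word: "machine", Candidate: "iaemnch"
Method: check if candidate is substring of word+word
"machinemachine" contains "iaemnch"? No
Is rotation = No


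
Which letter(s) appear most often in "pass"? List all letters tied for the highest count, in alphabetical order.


Word: "pass"
Letter counts:
  'a': 1
  'p': 1
  's': 2
Maximum count = 2
Most frequent = 's' (2 times each)


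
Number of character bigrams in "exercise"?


Word: "exercise" (length 8)
Number of 2-grams = length - 2 + 1 = 8 - 2 + 1
= 7


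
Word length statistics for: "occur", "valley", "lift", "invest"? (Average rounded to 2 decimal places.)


Lengths: "occur"=5, "valley"=6, "lift"=4, "invest"=6
Sum = 21, Count = 4
Average = 21/4 = 5.25
= avg=5.25, min=4, max=6


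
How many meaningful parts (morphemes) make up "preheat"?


Word: "preheat"
Morphemes: pre- | heat
Each morpheme carries meaning
= 2 morphemes


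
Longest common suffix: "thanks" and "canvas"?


Word 1: "thanks"
Word 2: "canvas"
Comparing from end:
  Pos -1: 's' == 's'
  Pos -2: 'k' != 'a' (stop)
LCS = "s" (length 1)


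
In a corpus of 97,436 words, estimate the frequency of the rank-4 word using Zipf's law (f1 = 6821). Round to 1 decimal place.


Zipf's law: f(r) = f(1) / r
f(1) = 6821
f(4) = 6821 / 4
= 1705.3 occurrences


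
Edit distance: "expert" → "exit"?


Word 1: "expert" (length 6)
Word 2: "exit" (length 4)
One optimal edit sequence (insert/delete/substitute each cost 1):
  1. keep 'e'
  2. keep 'x'
  3. delete 'p'  (+1)
  4. delete 'e'  (+1)
  5. substitute 'r' -> 'i'  (+1)
  6. keep 't'
Total edit operations: 3
Edit distance = 3


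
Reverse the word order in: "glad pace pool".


Original: "glad pace pool"
Words (1..n): glad | pace | pool
Reversed (n..1): pool | pace | glad
Result = "pool pace glad"


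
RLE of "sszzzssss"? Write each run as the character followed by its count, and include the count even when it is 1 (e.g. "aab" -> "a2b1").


String: "sszzzssss"
Scanning for consecutive runs:
  's' x 2
  'z' x 3
  's' x 4
RLE = "s2z3s4"


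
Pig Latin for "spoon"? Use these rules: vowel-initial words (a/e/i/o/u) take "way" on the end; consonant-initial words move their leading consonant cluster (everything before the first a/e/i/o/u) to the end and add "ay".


Word: "spoon"
Starts with consonant(s) → move to end, add 'ay'
Consonant cluster: "sp"
Pig Latin = "oonspay"


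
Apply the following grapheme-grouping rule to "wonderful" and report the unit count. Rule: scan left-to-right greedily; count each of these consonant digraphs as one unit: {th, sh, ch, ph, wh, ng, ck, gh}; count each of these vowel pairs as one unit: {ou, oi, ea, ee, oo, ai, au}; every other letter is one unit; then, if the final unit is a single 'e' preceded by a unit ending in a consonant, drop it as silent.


Word: "wonderful" (9 letters)
Left-to-right scan:
  [1] 'w' (letter)
  [2] 'o' (letter)
  [3] 'n' (letter)
  [4] 'd' (letter)
  [5] 'e' (letter)
  [6] 'r' (letter)
  [7] 'f' (letter)
  [8] 'u' (letter)
  [9] 'l' (letter)
Units from scan: 9
Sound units = 9 units


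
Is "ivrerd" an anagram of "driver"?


Word 1: "driver" → sorted: deirrv
Word 2: "ivrerd" → sorted: deirrv
Same letters? deirrv == deirrv
Anagram = Yes


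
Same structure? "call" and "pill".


Pattern of "call": [0, 1, 2, 2]
Pattern of "pill": [0, 1, 2, 2]
Patterns match
Same pattern = Yes


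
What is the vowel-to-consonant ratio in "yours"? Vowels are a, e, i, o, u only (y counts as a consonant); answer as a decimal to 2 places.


Word: "yours"
Vowels (a,e,i,o,u): 2
Consonants: 3
Ratio = 2/3
= 0.67


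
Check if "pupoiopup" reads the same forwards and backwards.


Word: "pupoiopup"
Reversed: "pupoiopup"
Forward == Backward? pupoiopup == pupoiopup
Palindrome = Yes


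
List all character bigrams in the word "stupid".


Word: "stupid" (length 6)
Number of bigrams = 6 - 2 + 1 = 5
  Position 0: "st"
  Position 1: "tu"
  Position 2: "up"
  Position 3: "pi"
  Position 4: "id"
Bigrams = "st", "tu", "up", "pi", "id"


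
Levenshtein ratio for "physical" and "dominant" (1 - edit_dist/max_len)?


Word 1: "physical" (length 8)
Word 2: "dominant" (length 8)
One optimal edit sequence:
  1. delete 'p'  (+1)
  2. substitute 'h' -> 'd'  (+1)
  3. substitute 'y' -> 'o'  (+1)
  4. substitute 's' -> 'm'  (+1)
  5. keep 'i'
  6. substitute 'c' -> 'n'  (+1)
  7. keep 'a'
  8. insert 'n'  (+1)
  9. substitute 'l' -> 't'  (+1)
Edit distance = 7
Max length = max(8, 8) = 8
Similarity = 1 - 7/8
= 0.1250


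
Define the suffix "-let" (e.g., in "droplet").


Suffix: -let
As in: droplet -> drop + -let
Meaning = small


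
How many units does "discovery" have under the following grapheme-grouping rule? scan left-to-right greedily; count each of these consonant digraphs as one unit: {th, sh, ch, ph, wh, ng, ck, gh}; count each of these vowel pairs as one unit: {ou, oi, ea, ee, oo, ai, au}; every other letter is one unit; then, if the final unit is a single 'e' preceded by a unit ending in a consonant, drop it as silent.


Word: "discovery" (9 letters)
Left-to-right scan:
  1. 'd' (letter)
  2. 'i' (letter)
  3. 's' (letter)
  4. 'c' (letter)
  5. 'o' (letter)
  6. 'v' (letter)
  7. 'e' (letter)
  8. 'r' (letter)
  9. 'y' (letter)
Units from scan: 9
Sound units = 9 units


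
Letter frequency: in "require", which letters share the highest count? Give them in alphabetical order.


Word: "require"
Letter counts:
  'e': 2
  'i': 1
  'q': 1
  'r': 2
  'u': 1
Maximum count = 2
Most frequent = 'e', 'r' (2 times each)


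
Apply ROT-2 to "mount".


Word: "mount"
Shift: 2
Each letter → (letter + shift) mod 26:
  'm' (12) + 2 = 14 → 'o'
  'o' (14) + 2 = 16 → 'q'
  'u' (20) + 2 = 22 → 'w'
  'n' (13) + 2 = 15 → 'p'
  't' (19) + 2 = 21 → 'v'
Result = "oqwpv"


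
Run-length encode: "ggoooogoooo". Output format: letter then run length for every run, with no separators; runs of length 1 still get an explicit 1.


String: "ggoooogoooo"
Scanning for consecutive runs:
  'g' x 2
  'o' x 4
  'g' x 1
  'o' x 4
RLE = "g2o4g1o4"


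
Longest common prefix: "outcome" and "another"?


Word 1: "outcome"
Word 2: "another"
Comparing from start:
  Pos 0: 'o' != 'a' (stop)
LCP = "" (length 0)


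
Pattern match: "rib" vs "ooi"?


Pattern of "rib": [0, 1, 2]
Pattern of "ooi": [0, 0, 1]
Patterns do not match
Same pattern = No


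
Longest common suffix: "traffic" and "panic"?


Word 1: "traffic"
Word 2: "panic"
Comparing from end:
  Pos -1: 'c' == 'c'
  Pos -2: 'i' == 'i'
  Pos -3: 'f' != 'n' (stop)
LCS = "ic" (length 2)


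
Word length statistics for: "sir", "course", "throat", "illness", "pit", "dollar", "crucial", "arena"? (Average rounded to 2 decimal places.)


Lengths: "sir"=3, "course"=6, "throat"=6, "illness"=7, "pit"=3, "dollar"=6, "crucial"=7, "arena"=5
Sum = 43, Count = 8
Average = 43/8 = 5.38
= avg=5.38, min=3, max=7


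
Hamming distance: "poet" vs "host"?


Comparing character by character (same length = 4):
  Pos 0: 'p' vs 'h' !=
  Pos 1: 'o' vs 'o' =
  Pos 2: 'e' vs 's' !=
  Pos 3: 't' vs 't' =
Hamming distance = 2


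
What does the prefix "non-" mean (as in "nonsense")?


Prefix: non-
Example: nonsense (non- + sense)
Meaning = not


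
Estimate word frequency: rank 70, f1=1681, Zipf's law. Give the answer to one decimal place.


Zipf's law: f(r) = f(1) / r
f(1) = 1681
f(70) = 1681 / 70
= 24.0 occurrences


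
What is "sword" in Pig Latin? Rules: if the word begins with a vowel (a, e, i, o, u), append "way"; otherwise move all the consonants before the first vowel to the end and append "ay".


Word: "sword"
Starts with consonant(s) → move to end, add 'ay'
Consonant cluster: "sw"
Pig Latin = "ordsway"


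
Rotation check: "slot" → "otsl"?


Word: "slot", Candidate: "otsl"
Method: check if candidate is substring of word+word
"slotslot" contains "otsl"? Yes
Is rotation = Yes


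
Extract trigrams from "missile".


Word: "missile" (length 7)
Number of trigrams = 7 - 3 + 1 = 5
  Position 0: "mis"
  Position 1: "iss"
  Position 2: "ssi"
  Position 3: "sil"
  Position 4: "ile"
Trigrams = "mis", "iss", "ssi", "sil", "ile"


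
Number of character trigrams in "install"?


Word: "install" (length 7)
Number of 3-grams = length - 3 + 1 = 7 - 3 + 1
= 5


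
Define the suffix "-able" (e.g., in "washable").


Suffix: -able
As in: washable -> wash + -able
Meaning = capable of


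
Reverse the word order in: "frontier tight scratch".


Original: "frontier tight scratch"
Words (1..n): frontier | tight | scratch
Reversed (n..1): scratch | tight | frontier
Result = "scratch tight frontier"


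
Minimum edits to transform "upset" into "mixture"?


Word 1: "upset" (length 5)
Word 2: "mixture" (length 7)
One optimal edit sequence (insert/delete/substitute each cost 1):
  1. insert 'm'  (+1)
  2. insert 'i'  (+1)
  3. substitute 'u' -> 'x'  (+1)
  4. substitute 'p' -> 't'  (+1)
  5. substitute 's' -> 'u'  (+1)
  6. substitute 'e' -> 'r'  (+1)
  7. substitute 't' -> 'e'  (+1)
Total edit operations: 7
Edit distance = 7


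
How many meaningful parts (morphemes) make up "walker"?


Word: "walker"
Morphemes: walk | -er
Each morpheme carries meaning
= 2 morphemes


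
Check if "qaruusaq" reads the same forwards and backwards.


Word: "qaruusaq"
Reversed: "qasuuraq"
Forward == Backward? qaruusaq != qasuuraq
Palindrome = No


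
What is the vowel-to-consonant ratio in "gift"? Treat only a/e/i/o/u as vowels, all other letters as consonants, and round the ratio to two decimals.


Word: "gift"
Vowels (a,e,i,o,u): 1
Consonants: 3
Ratio = 1/3
= 0.33


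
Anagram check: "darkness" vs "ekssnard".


Word 1: "darkness" → sorted: adeknrss
Word 2: "ekssnard" → sorted: adeknrss
Same letters? adeknrss == adeknrss
Anagram = Yes


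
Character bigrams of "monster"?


Word: "monster" (length 7)
Number of bigrams = 7 - 2 + 1 = 6
  Position 0: "mo"
  Position 1: "on"
  Position 2: "ns"
  Position 3: "st"
  Position 4: "te"
  Position 5: "er"
Bigrams = "mo", "on", "ns", "st", "te", "er"


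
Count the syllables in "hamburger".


Word: "hamburger"
Syllable breakdown: ham-bur-ger
Counting: 3 parts
= 3 syllables


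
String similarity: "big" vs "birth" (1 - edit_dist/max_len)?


Word 1: "big" (length 3)
Word 2: "birth" (length 5)
One optimal edit sequence:
  1. keep 'b'
  2. keep 'i'
  3. insert 'r'  (+1)
  4. insert 't'  (+1)
  5. substitute 'g' -> 'h'  (+1)
Edit distance = 3
Max length = max(3, 5) = 5
Similarity = 1 - 3/5
= 0.4000


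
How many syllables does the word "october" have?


Word: "october"
Syllable breakdown: oc · to · ber
Counting: 3 parts
= 3 syllables


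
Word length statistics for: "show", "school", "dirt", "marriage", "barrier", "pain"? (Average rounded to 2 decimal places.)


Lengths: "show"=4, "school"=6, "dirt"=4, "marriage"=8, "barrier"=7, "pain"=4
Sum = 33, Count = 6
Average = 33/6 = 5.50
= avg=5.50, min=4, max=8


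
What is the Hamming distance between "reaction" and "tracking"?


Comparing character by character (same length = 8):
  Pos 0: 'r' vs 't' !=
  Pos 1: 'e' vs 'r' !=
  Pos 2: 'a' vs 'a' =
  Pos 3: 'c' vs 'c' =
  Pos 4: 't' vs 'k' !=
  Pos 5: 'i' vs 'i' =
  Pos 6: 'o' vs 'n' !=
  Pos 7: 'n' vs 'g' !=
Hamming distance = 5


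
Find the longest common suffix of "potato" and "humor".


Word 1: "potato"
Word 2: "humor"
Comparing from end:
  Pos -1: 'o' != 'r' (stop)
LCS = "" (length 0)


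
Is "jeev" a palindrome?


Word: "jeev"
Reversed: "veej"
Forward == Backward? jeev != veej
Palindrome = No


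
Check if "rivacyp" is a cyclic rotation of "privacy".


Word: "privacy", Candidate: "rivacyp"
Method: check if candidate is substring of word+word
"privacyprivacy" contains "rivacyp"? Yes
Is rotation = Yes


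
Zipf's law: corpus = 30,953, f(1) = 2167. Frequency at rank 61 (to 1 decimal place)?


Zipf's law: f(r) = f(1) / r
f(1) = 2167
f(61) = 2167 / 61
= 35.5 occurrences


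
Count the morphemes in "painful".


Word: "painful"
Morphemes: pain / -ful
Each morpheme carries meaning
= 2 morphemes


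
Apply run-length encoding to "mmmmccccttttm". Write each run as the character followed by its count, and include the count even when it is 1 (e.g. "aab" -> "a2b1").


String: "mmmmccccttttm"
Scanning for consecutive runs:
  'm' x 4
  'c' x 4
  't' x 4
  'm' x 1
RLE = "m4c4t4m1"


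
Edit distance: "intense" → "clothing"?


Word 1: "intense" (length 7)
Word 2: "clothing" (length 8)
One optimal edit sequence (insert/delete/substitute each cost 1):
  1. insert 'c'  (+1)
  2. substitute 'i' -> 'l'  (+1)
  3. substitute 'n' -> 'o'  (+1)
  4. keep 't'
  5. substitute 'e' -> 'h'  (+1)
  6. substitute 'n' -> 'i'  (+1)
  7. substitute 's' -> 'n'  (+1)
  8. substitute 'e' -> 'g'  (+1)
Total edit operations: 7
Edit distance = 7


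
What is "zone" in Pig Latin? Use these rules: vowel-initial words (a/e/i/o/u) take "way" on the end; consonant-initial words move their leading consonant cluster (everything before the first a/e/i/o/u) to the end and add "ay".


Word: "zone"
Starts with consonant(s) → move to end, add 'ay'
Consonant cluster: "z"
Pig Latin = "onezay"


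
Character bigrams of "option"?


Word: "option" (length 6)
Number of bigrams = 6 - 2 + 1 = 5
  Position 0: "op"
  Position 1: "pt"
  Position 2: "ti"
  Position 3: "io"
  Position 4: "on"
Bigrams = "op", "pt", "ti", "io", "on"


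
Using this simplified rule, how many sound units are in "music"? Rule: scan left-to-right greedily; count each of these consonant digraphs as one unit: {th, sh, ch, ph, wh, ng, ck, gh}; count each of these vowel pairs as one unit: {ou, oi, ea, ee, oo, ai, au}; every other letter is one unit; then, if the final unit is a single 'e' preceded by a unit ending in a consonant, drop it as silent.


Word: "music" (5 letters)
Left-to-right scan:
  [1] 'm' (letter)
  [2] 'u' (letter)
  [3] 's' (letter)
  [4] 'i' (letter)
  [5] 'c' (letter)
Units from scan: 5
Sound units = 5 units


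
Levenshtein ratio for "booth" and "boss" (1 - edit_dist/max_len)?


Word 1: "booth" (length 5)
Word 2: "boss" (length 4)
One optimal edit sequence:
  1. keep 'b'
  2. delete 'o'  (+1)
  3. keep 'o'
  4. substitute 't' -> 's'  (+1)
  5. substitute 'h' -> 's'  (+1)
Edit distance = 3
Max length = max(5, 4) = 5
Similarity = 1 - 3/5
= 0.4000


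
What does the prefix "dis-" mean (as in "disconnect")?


Prefix: dis-
Example: disconnect = dis- + connect
Meaning = not / opposite


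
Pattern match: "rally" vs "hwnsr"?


Pattern of "rally": [0, 1, 2, 2, 3]
Pattern of "hwnsr": [0, 1, 2, 3, 4]
Patterns do not match
Same pattern = No


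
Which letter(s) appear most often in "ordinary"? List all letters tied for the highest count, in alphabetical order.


Word: "ordinary"
Letter counts:
  'a': 1
  'd': 1
  'i': 1
  'n': 1
  'o': 1
  'r': 2
  'y': 1
Maximum count = 2
Most frequent = 'r' (2 times each)


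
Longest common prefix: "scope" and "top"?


Word 1: "scope"
Word 2: "top"
Comparing from start:
  Pos 0: 's' != 't' (stop)
LCP = "" (length 0)


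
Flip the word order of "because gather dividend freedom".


Original: "because gather dividend freedom"
Words (1..n): because | gather | dividend | freedom
Reversed (n..1): freedom | dividend | gather | because
Result = "freedom dividend gather because"


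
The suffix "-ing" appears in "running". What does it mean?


Suffix: -ing
As in: running -> run + -ing, with a spelling change
Meaning = present participle


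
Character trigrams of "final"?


Word: "final" (length 5)
Number of trigrams = 5 - 3 + 1 = 3
  Position 0: "fin"
  Position 1: "ina"
  Position 2: "nal"
Trigrams = "fin", "ina", "nal"


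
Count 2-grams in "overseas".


Word: "overseas" (length 8)
Number of 2-grams = length - 2 + 1 = 8 - 2 + 1
= 7


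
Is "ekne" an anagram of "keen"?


Word 1: "keen" → sorted: eekn
Word 2: "ekne" → sorted: eekn
Same letters? eekn == eekn
Anagram = Yes


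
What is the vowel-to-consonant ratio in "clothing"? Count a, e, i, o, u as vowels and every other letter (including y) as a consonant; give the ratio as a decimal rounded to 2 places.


Word: "clothing"
Vowels (a,e,i,o,u): 2
Consonants: 6
Ratio = 2/6
= 0.33


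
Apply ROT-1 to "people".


Word: "people"
Shift: 1
Each letter → (letter + shift) mod 26:
  'p' (15) + 1 = 16 → 'q'
  'e' (4) + 1 = 5 → 'f'
  'o' (14) + 1 = 15 → 'p'
  'p' (15) + 1 = 16 → 'q'
  'l' (11) + 1 = 12 → 'm'
  'e' (4) + 1 = 5 → 'f'
Result = "qfpqmf"


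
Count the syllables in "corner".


Word: "corner"
Syllable breakdown: cor | ner
Counting: 2 parts
= 2 syllables


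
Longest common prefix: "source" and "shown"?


Word 1: "source"
Word 2: "shown"
Comparing from start:
  Pos 0: 's' == 's'
  Pos 1: 'o' != 'h' (stop)
LCP = "s" (length 1)


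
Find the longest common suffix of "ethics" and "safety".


Word 1: "ethics"
Word 2: "safety"
Comparing from end:
  Pos -1: 's' != 'y' (stop)
LCS = "" (length 0)
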